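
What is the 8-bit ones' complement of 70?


70 ^ 255 = 185

185


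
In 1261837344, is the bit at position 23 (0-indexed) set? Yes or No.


0b1001011001101100001110000100000, bit 23 = 0. No

No


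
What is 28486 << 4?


0b110111101000110 << 4 = 0b1101111010001100000 = 455776

455776


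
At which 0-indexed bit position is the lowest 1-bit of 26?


0b11010. Lowest set bit at position 1

1


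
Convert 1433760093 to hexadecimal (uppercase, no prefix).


1433760093 = 5575715D hex

5575715D


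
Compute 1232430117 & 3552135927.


0b1001001011101010110010000100101 & 0b11010011101110010100101011110111 = 0b1000001001100010100000000100101 = 1093746725

1093746725


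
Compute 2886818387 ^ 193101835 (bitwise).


0b10101100000100010101101001010011 ^ 0b1011100000101000000000001011 = 0b10100111100100111101101001011000 = 2811484760

2811484760


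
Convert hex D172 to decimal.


D172 hex = 53618 decimal

53618


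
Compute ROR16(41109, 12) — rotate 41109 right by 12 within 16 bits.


Rotate 0b1010000010010101 right by 12 (16-bit) = 0b100101011010 = 2394

2394


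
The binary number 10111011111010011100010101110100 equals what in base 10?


10111011111010011100010101110100 in decimal = 3152659828

3152659828


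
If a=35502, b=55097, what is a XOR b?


35502 ^ 55097 = 23959

23959


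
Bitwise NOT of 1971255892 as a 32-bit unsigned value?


~0b1110101011111101111101001010100 = 0b10001010100000010000010110101011 = 2323711403 (32-bit unsigned)

2323711403


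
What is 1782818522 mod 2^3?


1782818522 & 7 = 2

2


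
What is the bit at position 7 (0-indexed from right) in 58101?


0b1110001011110101, position 7 = 1

1


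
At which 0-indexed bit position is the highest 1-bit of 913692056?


0b110110011101011101010110011000. Highest set bit at position 29

29


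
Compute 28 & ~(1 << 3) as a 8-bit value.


28 & ~(1 << 3) = 20

20


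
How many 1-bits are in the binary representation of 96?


0b1100000 has 2 set bits

2


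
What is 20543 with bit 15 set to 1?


20543 | (1 << 15) = 20543 | 32768 = 53311

53311


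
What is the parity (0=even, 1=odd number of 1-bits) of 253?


0b11111101 has 7 ones => parity 1

1


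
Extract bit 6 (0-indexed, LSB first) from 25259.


0b110001010101011, position 6 = 0

0


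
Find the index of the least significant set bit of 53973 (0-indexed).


0b1101001011010101. Lowest set bit at position 0

0


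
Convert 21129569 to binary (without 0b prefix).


21129569 = 1010000100110100101100001 in binary

1010000100110100101100001


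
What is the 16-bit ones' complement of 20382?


20382 ^ 65535 = 45153

45153


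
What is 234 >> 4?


0b11101010 >> 4 = 0b1110 = 14

14


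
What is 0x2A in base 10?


2A hex = 42 decimal

42


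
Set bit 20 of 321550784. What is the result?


321550784 | (1 << 20) = 321550784 | 1048576 = 322599360

322599360


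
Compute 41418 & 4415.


0b1010000111001010 & 0b1000100111111 = 0b100001010 = 266

266


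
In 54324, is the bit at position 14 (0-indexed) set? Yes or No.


0b1101010000110100, bit 14 = 1. Yes

Yes


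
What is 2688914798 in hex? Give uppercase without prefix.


2688914798 = A045956E hex

A045956E


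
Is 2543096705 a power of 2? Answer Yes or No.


0b10010111100101001001001110000001. Multiple bits set => No

No


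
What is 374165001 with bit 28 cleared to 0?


374165001 & ~(1 << 28) = 105729545

105729545


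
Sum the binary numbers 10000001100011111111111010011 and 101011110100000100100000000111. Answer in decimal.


10000001100011111111111010011 + 101011110100000100100000000111 = 111100000000100100011111011010 = 1006782426

1006782426


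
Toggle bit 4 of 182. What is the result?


182 ^ (1 << 4) = 182 ^ 16 = 166

166


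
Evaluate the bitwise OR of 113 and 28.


0b1110001 | 0b11100 = 0b1111101 = 125

125


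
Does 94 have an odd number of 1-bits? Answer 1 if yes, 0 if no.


0b1011110 has 5 ones => parity 1

1


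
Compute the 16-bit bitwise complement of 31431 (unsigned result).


~0b111101011000111 = 0b1000010100111000 = 34104 (16-bit unsigned)

34104


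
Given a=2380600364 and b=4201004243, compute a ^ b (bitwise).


2380600364 ^ 4201004243 = 2005084415

2005084415


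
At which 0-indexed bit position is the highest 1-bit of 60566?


0b1110110010010110. Highest set bit at position 15

15


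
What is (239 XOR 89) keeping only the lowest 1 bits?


Step 1: 239 ^ 89 = 182
Step 2: 182 & 1 = 0

0


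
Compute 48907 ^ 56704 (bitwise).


0b1011111100001011 ^ 0b1101110110000000 = 0b110001010001011 = 25227

25227


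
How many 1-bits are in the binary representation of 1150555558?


0b1000100100101000001010110100110 has 12 set bits

12


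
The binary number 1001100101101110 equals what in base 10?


1001100101101110 in decimal = 39278

39278


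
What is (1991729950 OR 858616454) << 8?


Step 1: 1991729950 | 858616454 = 2009035678
Step 2: 2009035678 << 8 = 514313133568

514313133568


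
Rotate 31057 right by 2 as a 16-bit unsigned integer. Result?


Rotate 0b111100101010001 right by 2 (16-bit) = 0b101111001010100 = 24148

24148


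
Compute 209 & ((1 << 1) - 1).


209 & 1 = 1

1


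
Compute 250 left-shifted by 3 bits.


0b11111010 << 3 = 0b11111010000 = 2000

2000


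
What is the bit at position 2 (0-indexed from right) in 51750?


0b1100101000100110, position 2 = 1

1


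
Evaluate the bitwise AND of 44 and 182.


0b101100 & 0b10110110 = 0b100100 = 36

36


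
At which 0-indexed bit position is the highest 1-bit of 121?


0b1111001. Highest set bit at position 6

6


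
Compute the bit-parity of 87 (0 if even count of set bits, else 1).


0b1010111 has 5 ones => parity 1

1


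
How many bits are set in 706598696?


0b101010000111011101011100101000 has 15 set bits

15


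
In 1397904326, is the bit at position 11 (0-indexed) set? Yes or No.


0b1010011010100100101001111000110, bit 11 = 0. No

No


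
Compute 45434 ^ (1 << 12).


45434 ^ (1 << 12) = 45434 ^ 4096 = 41338

41338


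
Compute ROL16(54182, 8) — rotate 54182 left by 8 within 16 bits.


Rotate 0b1101001110100110 left by 8 (16-bit) = 0b1010011011010011 = 42707

42707


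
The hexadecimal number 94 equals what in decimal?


94 hex = 148 decimal

148


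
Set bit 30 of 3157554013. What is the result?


3157554013 | (1 << 30) = 3157554013 | 1073741824 = 4231295837

4231295837


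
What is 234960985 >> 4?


0b1110000000010011100001011001 >> 4 = 0b111000000001001110000101 = 14685061

14685061


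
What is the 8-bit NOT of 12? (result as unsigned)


~0b1100 = 0b11110011 = 243 (8-bit unsigned)

243


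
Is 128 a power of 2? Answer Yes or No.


0b10000000. Only one bit set => Yes

Yes


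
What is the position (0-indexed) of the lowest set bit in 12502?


0b11000011010110. Lowest set bit at position 1

1


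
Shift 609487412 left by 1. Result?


0b100100010101000000101000110100 << 1 = 0b1001000101010000001010001101000 = 1218974824

1218974824


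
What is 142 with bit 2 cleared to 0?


142 & ~(1 << 2) = 138

138


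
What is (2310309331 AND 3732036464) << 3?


Step 1: 2310309331 & 3732036464 = 2284847440
Step 2: 2284847440 << 3 = 18278779520

18278779520


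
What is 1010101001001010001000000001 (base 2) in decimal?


1010101001001010001000000001 in decimal = 178561537

178561537


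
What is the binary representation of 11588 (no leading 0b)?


11588 = 10110101000100 in binary

10110101000100


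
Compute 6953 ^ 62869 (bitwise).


0b1101100101001 ^ 0b1111010110010101 = 0b1110111010111100 = 61116

61116


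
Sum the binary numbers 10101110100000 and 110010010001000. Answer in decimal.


10101110100000 + 110010010001000 = 1001000000101000 = 36904

36904


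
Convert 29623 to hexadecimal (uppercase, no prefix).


29623 = 73B7 hex

73B7


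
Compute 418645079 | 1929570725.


0b11000111101000000010001010111 | 0b1110011000000101110100110100101 = 0b1111011111101101110110111110111 = 2079780343

2079780343


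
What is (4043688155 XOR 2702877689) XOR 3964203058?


Step 1: 4043688155 ^ 2702877689 = 1344236322
Step 2: 1344236322 ^ 3964203058 = 3159857936

3159857936


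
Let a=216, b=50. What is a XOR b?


216 ^ 50 = 234

234


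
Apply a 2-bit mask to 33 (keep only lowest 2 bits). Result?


33 & 3 = 1

1


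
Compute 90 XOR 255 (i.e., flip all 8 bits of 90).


90 ^ 255 = 165

165


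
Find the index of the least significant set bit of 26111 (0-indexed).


0b110010111111111. Lowest set bit at position 0

0


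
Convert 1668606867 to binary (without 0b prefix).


1668606867 = 1100011011101001110101110010011 in binary

1100011011101001110101110010011


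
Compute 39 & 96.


0b100111 & 0b1100000 = 0b100000 = 32

32


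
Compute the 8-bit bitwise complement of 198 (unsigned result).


~0b11000110 = 0b111001 = 57 (8-bit unsigned)

57


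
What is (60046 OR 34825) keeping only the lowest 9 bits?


Step 1: 60046 | 34825 = 60047
Step 2: 60047 & 511 = 143

143


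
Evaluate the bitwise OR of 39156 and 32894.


0b1001100011110100 | 0b1000000001111110 = 0b1001100011111110 = 39166

39166


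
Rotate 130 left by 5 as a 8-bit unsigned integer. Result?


Rotate 0b10000010 left by 5 (8-bit) = 0b1010000 = 80

80


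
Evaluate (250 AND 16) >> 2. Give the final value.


Step 1: 250 & 16 = 16
Step 2: 16 >> 2 = 4

4


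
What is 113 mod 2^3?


113 & 7 = 1

1


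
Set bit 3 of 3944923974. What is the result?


3944923974 | (1 << 3) = 3944923974 | 8 = 3944923982

3944923982


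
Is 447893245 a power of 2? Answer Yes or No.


0b11010101100100100111011111101. Multiple bits set => No

No


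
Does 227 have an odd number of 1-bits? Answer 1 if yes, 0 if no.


0b11100011 has 5 ones => parity 1

1


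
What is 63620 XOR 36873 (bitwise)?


0b1111100010000100 ^ 0b1001000000001001 = 0b110100010001101 = 26765

26765


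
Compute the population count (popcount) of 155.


0b10011011 has 5 set bits

5


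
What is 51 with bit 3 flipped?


51 ^ (1 << 3) = 51 ^ 8 = 59

59


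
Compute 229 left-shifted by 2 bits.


0b11100101 << 2 = 0b1110010100 = 916

916


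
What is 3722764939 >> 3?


0b11011101111001001110001010001011 >> 3 = 0b11011101111001001110001010001 = 465345617

465345617


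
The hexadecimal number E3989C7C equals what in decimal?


E3989C7C hex = 3818429564 decimal

3818429564


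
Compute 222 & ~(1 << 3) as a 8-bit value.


222 & ~(1 << 3) = 214

214


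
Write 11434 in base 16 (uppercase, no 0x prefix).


11434 = 2CAA hex

2CAA


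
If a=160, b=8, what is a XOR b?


160 ^ 8 = 168

168


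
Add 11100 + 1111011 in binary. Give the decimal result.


11100 + 1111011 = 10010111 = 151

151


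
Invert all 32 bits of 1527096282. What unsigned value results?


1527096282 ^ 4294967295 = 2767871013

2767871013


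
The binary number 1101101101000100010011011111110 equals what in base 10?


1101101101000100010011011111110 in decimal = 1839343358

1839343358


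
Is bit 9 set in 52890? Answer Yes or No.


0b1100111010011010, bit 9 = 1. Yes

Yes


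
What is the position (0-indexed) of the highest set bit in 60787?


0b1110110101110011. Highest set bit at position 15

15


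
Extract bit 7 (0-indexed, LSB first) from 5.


0b101, position 7 = 0

0


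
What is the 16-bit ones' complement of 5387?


5387 ^ 65535 = 60148

60148


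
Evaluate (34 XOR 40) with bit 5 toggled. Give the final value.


Step 1: 34 ^ 40 = 10
Step 2: 10 ^ (1 << 5) = 10 ^ 32 = 42

42


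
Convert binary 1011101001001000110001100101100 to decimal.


1011101001001000110001100101100 in decimal = 1562665772

1562665772


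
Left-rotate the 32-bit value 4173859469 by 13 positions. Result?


Rotate 0b11111000110010000000101010001101 left by 13 (32-bit) = 0b1010100011011111100011001 = 22134553

22134553


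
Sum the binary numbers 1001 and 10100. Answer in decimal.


1001 + 10100 = 11101 = 29

29


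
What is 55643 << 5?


0b1101100101011011 << 5 = 0b110110010101101100000 = 1780576

1780576


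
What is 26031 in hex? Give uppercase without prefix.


26031 = 65AF hex

65AF


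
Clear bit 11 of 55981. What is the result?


55981 & ~(1 << 11) = 53933

53933


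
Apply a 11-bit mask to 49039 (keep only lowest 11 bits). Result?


49039 & 2047 = 1935

1935


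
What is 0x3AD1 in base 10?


3AD1 hex = 15057 decimal

15057


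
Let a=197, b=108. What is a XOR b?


197 ^ 108 = 169

169


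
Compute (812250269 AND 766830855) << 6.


Step 1: 812250269 & 766830855 = 539025413
Step 2: 539025413 << 6 = 34497626432

34497626432


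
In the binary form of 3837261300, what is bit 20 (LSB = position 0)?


0b11100100101101111111010111110100, position 20 = 1

1


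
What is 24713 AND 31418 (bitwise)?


0b110000010001001 & 0b111101010111010 = 0b110000010001000 = 24712

24712


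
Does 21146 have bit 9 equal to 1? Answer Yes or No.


0b101001010011010, bit 9 = 1. Yes

Yes


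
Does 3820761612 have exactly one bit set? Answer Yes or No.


0b11100011101111000011001000001100. Multiple bits set => No

No


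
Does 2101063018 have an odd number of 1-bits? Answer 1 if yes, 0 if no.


0b1111101001110111010110101101010 has 20 ones => parity 0

0


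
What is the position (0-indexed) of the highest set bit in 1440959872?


0b1010101111000110100110110000000. Highest set bit at position 30

30


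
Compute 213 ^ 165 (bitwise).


0b11010101 ^ 0b10100101 = 0b1110000 = 112

112


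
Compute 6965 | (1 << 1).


6965 | (1 << 1) = 6965 | 2 = 6967

6967


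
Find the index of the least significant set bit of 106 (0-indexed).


0b1101010. Lowest set bit at position 1

1


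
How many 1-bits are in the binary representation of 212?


0b11010100 has 4 set bits

4


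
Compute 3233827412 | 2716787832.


0b11000000110000000100101001010100 | 0b10100001111011101110010001111000 = 0b11100001111011101110111001111100 = 3790532220

3790532220


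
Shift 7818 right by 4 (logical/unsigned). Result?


0b1111010001010 >> 4 = 0b111101000 = 488

488


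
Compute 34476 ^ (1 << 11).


34476 ^ (1 << 11) = 34476 ^ 2048 = 36524

36524


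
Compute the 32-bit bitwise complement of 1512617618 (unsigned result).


~0b1011010001010001011011010010010 = 0b10100101110101110100100101101101 = 2782349677 (32-bit unsigned)

2782349677


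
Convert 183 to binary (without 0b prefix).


183 = 10110111 in binary

10110111


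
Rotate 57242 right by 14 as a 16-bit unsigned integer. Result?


Rotate 0b1101111110011010 right by 14 (16-bit) = 0b111111001101011 = 32363

32363


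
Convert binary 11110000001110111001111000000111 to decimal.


11110000001110111001111000000111 in decimal = 4030438919

4030438919


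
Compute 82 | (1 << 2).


82 | (1 << 2) = 82 | 4 = 86

86


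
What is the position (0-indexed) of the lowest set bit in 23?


0b10111. Lowest set bit at position 0

0


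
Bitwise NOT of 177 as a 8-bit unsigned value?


~0b10110001 = 0b1001110 = 78 (8-bit unsigned)

78


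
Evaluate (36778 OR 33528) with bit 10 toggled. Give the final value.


Step 1: 36778 | 33528 = 36858
Step 2: 36858 ^ (1 << 10) = 36858 ^ 1024 = 35834

35834


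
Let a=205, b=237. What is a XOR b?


205 ^ 237 = 32

32


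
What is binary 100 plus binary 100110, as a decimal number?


100 + 100110 = 101010 = 42

42


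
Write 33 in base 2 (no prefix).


33 = 100001 in binary

100001


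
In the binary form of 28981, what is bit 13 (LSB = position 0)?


0b111000100110101, position 13 = 1

1


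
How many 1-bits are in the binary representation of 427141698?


0b11001011101011010101001000010 has 14 set bits

14


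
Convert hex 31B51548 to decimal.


31B51548 hex = 833951048 decimal

833951048


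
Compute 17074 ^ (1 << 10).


17074 ^ (1 << 10) = 17074 ^ 1024 = 18098

18098


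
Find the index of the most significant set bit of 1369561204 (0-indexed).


0b1010001101000011101100001110100. Highest set bit at position 30

30


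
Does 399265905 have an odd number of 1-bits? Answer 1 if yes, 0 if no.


0b10111110011000101000001110001 has 14 ones => parity 0

0


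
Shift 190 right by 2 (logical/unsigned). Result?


0b10111110 >> 2 = 0b101111 = 47

47


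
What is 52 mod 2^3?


52 & 7 = 4

4


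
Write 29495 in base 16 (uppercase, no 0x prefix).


29495 = 7337 hex

7337


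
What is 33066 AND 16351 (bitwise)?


0b1000000100101010 & 0b11111111011111 = 0b100001010 = 266

266


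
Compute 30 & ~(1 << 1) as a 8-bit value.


30 & ~(1 << 1) = 28

28


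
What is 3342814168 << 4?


0b11000111001111110100101111011000 << 4 = 0b110001110011111101001011110110000000 = 53485026688

53485026688


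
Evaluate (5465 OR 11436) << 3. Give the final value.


Step 1: 5465 | 11436 = 15869
Step 2: 15869 << 3 = 126952

126952


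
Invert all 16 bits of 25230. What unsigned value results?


25230 ^ 65535 = 40305

40305


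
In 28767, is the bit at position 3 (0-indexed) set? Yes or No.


0b111000001011111, bit 3 = 1. Yes

Yes


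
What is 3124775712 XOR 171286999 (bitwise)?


0b10111010010000000100101100100000 ^ 0b1010001101011010000111010111 = 0b10110000011101011110101011110111 = 2960517879

2960517879


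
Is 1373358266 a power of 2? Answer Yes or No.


0b1010001110110111100100010111010. Multiple bits set => No

No


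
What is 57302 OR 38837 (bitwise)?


0b1101111111010110 | 0b1001011110110101 = 0b1101111111110111 = 57335

57335


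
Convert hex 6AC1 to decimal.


6AC1 hex = 27329 decimal

27329


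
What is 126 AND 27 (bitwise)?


0b1111110 & 0b11011 = 0b11010 = 26

26


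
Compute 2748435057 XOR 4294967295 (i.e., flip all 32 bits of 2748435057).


2748435057 ^ 4294967295 = 1546532238

1546532238


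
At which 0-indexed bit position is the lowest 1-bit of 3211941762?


0b10111111011100100101011110000010. Lowest set bit at position 1

1


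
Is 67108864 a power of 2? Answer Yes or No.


0b100000000000000000000000000. Only one bit set => Yes

Yes


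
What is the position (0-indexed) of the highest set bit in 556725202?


0b100001001011101111001111010010. Highest set bit at position 29

29


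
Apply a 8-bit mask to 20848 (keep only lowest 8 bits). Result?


20848 & 255 = 112

112


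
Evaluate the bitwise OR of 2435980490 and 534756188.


0b10010001001100100001110011001010 | 0b11111110111111011101101011100 = 0b10011111111111111011111111011110 = 2684338142

2684338142


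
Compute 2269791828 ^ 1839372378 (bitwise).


0b10000111010010100100011001010100 ^ 0b1101101101000101001100001011010 = 0b11101010111010001101111000001110 = 3941129742

3941129742


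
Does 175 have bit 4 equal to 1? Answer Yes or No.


0b10101111, bit 4 = 0. No

No


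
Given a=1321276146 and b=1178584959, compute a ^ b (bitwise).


1321276146 ^ 1178584959 = 150918541

150918541


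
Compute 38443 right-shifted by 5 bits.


0b1001011000101011 >> 5 = 0b10010110001 = 1201

1201


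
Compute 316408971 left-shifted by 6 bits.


0b10010110111000000010010001011 << 6 = 0b10010110111000000010010001011000000 = 20250174144

20250174144


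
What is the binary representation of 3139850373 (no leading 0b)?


3139850373 = 10111011001001100101000010000101 in binary

10111011001001100101000010000101


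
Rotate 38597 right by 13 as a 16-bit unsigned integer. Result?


Rotate 0b1001011011000101 right by 13 (16-bit) = 0b1011011000101100 = 46636

46636


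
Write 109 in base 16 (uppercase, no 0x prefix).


109 = 6D hex

6D


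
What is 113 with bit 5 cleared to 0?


113 & ~(1 << 5) = 81

81


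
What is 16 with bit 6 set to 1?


16 | (1 << 6) = 16 | 64 = 80

80


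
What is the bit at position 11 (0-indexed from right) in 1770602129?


0b1101001100010010011111010010001, position 11 = 1

1


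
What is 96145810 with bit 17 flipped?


96145810 ^ (1 << 17) = 96145810 ^ 131072 = 96014738

96014738


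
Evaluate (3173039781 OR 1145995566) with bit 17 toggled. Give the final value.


Step 1: 3173039781 | 1145995566 = 4251893679
Step 2: 4251893679 ^ (1 << 17) = 4251893679 ^ 131072 = 4251762607

4251762607


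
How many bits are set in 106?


0b1101010 has 4 set bits

4


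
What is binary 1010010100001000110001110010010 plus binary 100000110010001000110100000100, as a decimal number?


1010010100001000110001110010010 + 100000110010001000110100000100 = 1110011010011001111000010010110 = 1934422166

1934422166


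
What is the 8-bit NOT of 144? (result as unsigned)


~0b10010000 = 0b1101111 = 111 (8-bit unsigned)

111


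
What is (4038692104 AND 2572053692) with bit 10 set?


Step 1: 4038692104 & 2572053692 = 2416446472
Step 2: 2416446472 | (1 << 10) = 2416446472 | 1024 = 2416446472

2416446472


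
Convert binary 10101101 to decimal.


10101101 in decimal = 173

173


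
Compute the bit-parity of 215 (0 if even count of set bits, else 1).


0b11010111 has 6 ones => parity 0

0


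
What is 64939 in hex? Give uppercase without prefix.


64939 = FDAB hex

FDAB


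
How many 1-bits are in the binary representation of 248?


0b11111000 has 5 set bits

5


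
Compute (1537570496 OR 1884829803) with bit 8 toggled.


Step 1: 1537570496 | 1884829803 = 2080210667
Step 2: 2080210667 ^ (1 << 8) = 2080210667 ^ 256 = 2080210923

2080210923


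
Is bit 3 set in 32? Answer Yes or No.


0b100000, bit 3 = 0. No

No


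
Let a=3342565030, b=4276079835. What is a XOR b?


3342565030 ^ 4276079835 = 971289213

971289213


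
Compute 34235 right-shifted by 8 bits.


0b1000010110111011 >> 8 = 0b10000101 = 133

133


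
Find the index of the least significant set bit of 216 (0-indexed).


0b11011000. Lowest set bit at position 3

3


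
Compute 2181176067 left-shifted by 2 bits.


0b10000010000000100001101100000011 << 2 = 0b1000001000000010000110110000001100 = 8724704268

8724704268


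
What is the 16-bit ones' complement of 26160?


26160 ^ 65535 = 39375

39375


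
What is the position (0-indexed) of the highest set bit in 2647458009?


0b10011101110011010000000011011001. Highest set bit at position 31

31


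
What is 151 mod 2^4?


151 & 15 = 7

7


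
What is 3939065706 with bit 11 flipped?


3939065706 ^ (1 << 11) = 3939065706 ^ 2048 = 3939063658

3939063658


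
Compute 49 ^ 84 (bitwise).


0b110001 ^ 0b1010100 = 0b1100101 = 101

101


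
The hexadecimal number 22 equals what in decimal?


22 hex = 34 decimal

34


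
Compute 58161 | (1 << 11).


58161 | (1 << 11) = 58161 | 2048 = 60209

60209


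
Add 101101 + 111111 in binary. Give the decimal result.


101101 + 111111 = 1101100 = 108

108


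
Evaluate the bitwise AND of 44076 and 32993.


0b1010110000101100 & 0b1000000011100001 = 0b1000000000100000 = 32800

32800


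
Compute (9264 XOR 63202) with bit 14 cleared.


Step 1: 9264 ^ 63202 = 53970
Step 2: 53970 & ~(1 << 14) = 37586

37586


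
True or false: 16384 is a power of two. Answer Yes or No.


0b100000000000000. Only one bit set => Yes

Yes


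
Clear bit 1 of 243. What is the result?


243 & ~(1 << 1) = 241

241


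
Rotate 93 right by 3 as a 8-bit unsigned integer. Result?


Rotate 0b1011101 right by 3 (8-bit) = 0b10101011 = 171

171


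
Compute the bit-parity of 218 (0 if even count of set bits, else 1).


0b11011010 has 5 ones => parity 1

1


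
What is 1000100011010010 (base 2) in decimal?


1000100011010010 in decimal = 35026

35026


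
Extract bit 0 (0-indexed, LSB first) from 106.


0b1101010, position 0 = 0

0


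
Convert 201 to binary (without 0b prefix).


201 = 11001001 in binary

11001001


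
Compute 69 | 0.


0b1000101 | 0b0 = 0b1000101 = 69

69


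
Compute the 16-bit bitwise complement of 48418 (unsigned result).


~0b1011110100100010 = 0b100001011011101 = 17117 (16-bit unsigned)

17117


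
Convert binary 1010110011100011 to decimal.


1010110011100011 in decimal = 44259

44259


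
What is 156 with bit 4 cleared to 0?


156 & ~(1 << 4) = 140

140


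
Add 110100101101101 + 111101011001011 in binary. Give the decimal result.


110100101101101 + 111101011001011 = 1110010000111000 = 58424

58424


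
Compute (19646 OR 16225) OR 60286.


Step 1: 19646 | 16225 = 32767
Step 2: 32767 | 60286 = 65535

65535


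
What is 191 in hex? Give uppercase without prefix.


191 = BF hex

BF


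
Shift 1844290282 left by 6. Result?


0b1101101111011011010001011101010 << 6 = 0b1101101111011011010001011101010000000 = 118034578048

118034578048


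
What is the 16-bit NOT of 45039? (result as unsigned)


~0b1010111111101111 = 0b101000000010000 = 20496 (16-bit unsigned)

20496


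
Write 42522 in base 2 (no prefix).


42522 = 1010011000011010 in binary

1010011000011010


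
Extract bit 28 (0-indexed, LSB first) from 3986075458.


0b11101101100101101010111101000010, position 28 = 0

0


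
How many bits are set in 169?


0b10101001 has 4 set bits

4


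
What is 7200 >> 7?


0b1110000100000 >> 7 = 0b111000 = 56

56


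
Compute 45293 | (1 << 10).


45293 | (1 << 10) = 45293 | 1024 = 46317

46317


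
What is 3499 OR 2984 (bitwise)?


0b110110101011 | 0b101110101000 = 0b111110101011 = 4011

4011


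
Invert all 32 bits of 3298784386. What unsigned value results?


3298784386 ^ 4294967295 = 996182909

996182909


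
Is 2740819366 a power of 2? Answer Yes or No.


0b10100011010111011001010110100110. Multiple bits set => No

No


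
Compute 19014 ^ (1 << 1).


19014 ^ (1 << 1) = 19014 ^ 2 = 19012

19012


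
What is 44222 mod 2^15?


44222 & 32767 = 11454

11454


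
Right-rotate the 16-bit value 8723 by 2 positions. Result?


Rotate 0b10001000010011 right by 2 (16-bit) = 0b1100100010000100 = 51332

51332


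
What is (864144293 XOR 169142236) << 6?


Step 1: 864144293 ^ 169142236 = 966077561
Step 2: 966077561 << 6 = 61828963904

61828963904


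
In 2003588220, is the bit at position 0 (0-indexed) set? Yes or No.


0b1110111011011000101010001111100, bit 0 = 0. No

No


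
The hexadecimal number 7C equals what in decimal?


7C hex = 124 decimal

124


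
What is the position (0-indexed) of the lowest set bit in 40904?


0b1001111111001000. Lowest set bit at position 3

3


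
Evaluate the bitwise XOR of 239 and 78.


0b11101111 ^ 0b1001110 = 0b10100001 = 161

161


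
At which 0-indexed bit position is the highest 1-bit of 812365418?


0b110000011010111011011001101010. Highest set bit at position 29

29


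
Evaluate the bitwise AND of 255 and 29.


0b11111111 & 0b11101 = 0b11101 = 29

29


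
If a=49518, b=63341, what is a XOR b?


49518 ^ 63341 = 13827

13827


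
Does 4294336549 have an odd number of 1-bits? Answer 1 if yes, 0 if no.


0b11111111111101100110000000100101 has 19 ones => parity 1

1


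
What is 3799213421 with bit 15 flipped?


3799213421 ^ (1 << 15) = 3799213421 ^ 32768 = 3799246189

3799246189


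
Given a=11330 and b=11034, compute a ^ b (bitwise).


11330 ^ 11034 = 1880

1880


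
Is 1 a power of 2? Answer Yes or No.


0b1. Only one bit set => Yes

Yes


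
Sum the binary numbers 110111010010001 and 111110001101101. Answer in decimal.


110111010010001 + 111110001101101 = 1110101011111110 = 60158

60158


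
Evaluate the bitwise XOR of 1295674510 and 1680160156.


0b1001101001110100110110010001110 ^ 0b1100100001001010011010110011100 = 0b101001000111110101100100010010 = 689920274

689920274


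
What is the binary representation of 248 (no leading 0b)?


248 = 11111000 in binary

11111000


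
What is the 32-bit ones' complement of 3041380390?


3041380390 ^ 4294967295 = 1253586905

1253586905


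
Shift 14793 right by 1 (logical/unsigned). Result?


0b11100111001001 >> 1 = 0b1110011100100 = 7396

7396


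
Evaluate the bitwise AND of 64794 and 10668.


0b1111110100011010 & 0b10100110101100 = 0b10100100001000 = 10504

10504


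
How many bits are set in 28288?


0b110111010000000 has 6 set bits

6


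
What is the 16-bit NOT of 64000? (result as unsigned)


~0b1111101000000000 = 0b10111111111 = 1535 (16-bit unsigned)

1535


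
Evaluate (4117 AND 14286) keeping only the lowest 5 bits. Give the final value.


Step 1: 4117 & 14286 = 4100
Step 2: 4100 & 31 = 4

4


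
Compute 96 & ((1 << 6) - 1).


96 & 63 = 32

32


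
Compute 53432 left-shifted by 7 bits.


0b1101000010111000 << 7 = 0b11010000101110000000000 = 6839296

6839296


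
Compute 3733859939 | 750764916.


0b11011110100011100010111001100011 | 0b101100101111111100001101110100 = 0b11111110101111111110111101110111 = 4273991543

4273991543


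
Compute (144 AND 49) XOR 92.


Step 1: 144 & 49 = 16
Step 2: 16 ^ 92 = 76

76


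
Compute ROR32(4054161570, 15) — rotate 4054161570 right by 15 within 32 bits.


Rotate 0b11110001101001011001100010100010 right by 15 (32-bit) = 0b110001010001011110001101001011 = 826663755

826663755


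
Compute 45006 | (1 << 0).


45006 | (1 << 0) = 45006 | 1 = 45007

45007


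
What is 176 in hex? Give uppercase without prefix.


176 = B0 hex

B0


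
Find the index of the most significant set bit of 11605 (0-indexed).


0b10110101010101. Highest set bit at position 13

13


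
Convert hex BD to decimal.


BD hex = 189 decimal

189


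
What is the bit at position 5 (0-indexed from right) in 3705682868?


0b11011100111000000011101110110100, position 5 = 1

1


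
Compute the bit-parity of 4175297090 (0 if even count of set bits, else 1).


0b11111000110111011111101001000010 has 19 ones => parity 1

1


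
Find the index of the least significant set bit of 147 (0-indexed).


0b10010011. Lowest set bit at position 0

0


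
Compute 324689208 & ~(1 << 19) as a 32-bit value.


324689208 & ~(1 << 19) = 324164920

324164920


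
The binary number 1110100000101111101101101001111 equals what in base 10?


1110100000101111101101101001111 in decimal = 1947720527

1947720527


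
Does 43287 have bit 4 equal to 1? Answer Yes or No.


0b1010100100010111, bit 4 = 1. Yes

Yes


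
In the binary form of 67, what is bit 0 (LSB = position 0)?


0b1000011, position 0 = 1

1


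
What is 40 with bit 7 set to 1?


40 | (1 << 7) = 40 | 128 = 168

168


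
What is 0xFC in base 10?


FC hex = 252 decimal

252


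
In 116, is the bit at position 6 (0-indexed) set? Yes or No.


0b1110100, bit 6 = 1. Yes

Yes


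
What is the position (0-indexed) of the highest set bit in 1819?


0b11100011011. Highest set bit at position 10

10


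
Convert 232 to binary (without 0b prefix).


232 = 11101000 in binary

11101000


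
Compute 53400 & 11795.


0b1101000010011000 & 0b10111000010011 = 0b10000 = 16

16


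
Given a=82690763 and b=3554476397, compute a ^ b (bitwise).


82690763 ^ 3554476397 = 3610297254

3610297254


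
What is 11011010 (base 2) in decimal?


11011010 in decimal = 218

218


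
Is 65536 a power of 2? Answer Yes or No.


0b10000000000000000. Only one bit set => Yes

Yes


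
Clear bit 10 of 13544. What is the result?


13544 & ~(1 << 10) = 12520

12520


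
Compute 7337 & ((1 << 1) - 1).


7337 & 1 = 1

1


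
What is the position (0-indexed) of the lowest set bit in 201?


0b11001001. Lowest set bit at position 0

0


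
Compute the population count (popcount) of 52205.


0b1100101111101101 has 11 set bits

11


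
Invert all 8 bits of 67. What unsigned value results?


67 ^ 255 = 188

188


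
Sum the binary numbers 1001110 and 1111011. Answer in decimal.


1001110 + 1111011 = 11001001 = 201

201


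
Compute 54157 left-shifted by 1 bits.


0b1101001110001101 << 1 = 0b11010011100011010 = 108314

108314


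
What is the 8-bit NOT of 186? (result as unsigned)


~0b10111010 = 0b1000101 = 69 (8-bit unsigned)

69


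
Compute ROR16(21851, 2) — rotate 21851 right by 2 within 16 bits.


Rotate 0b101010101011011 right by 2 (16-bit) = 0b1101010101010110 = 54614

54614


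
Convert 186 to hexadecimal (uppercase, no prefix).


186 = BA hex

BA


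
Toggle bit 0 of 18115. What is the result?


18115 ^ (1 << 0) = 18115 ^ 1 = 18114

18114


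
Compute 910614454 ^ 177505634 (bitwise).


0b110110010001101101111110110110 ^ 0b1010100101001000010101100010 = 0b111100110100100101101011010100 = 1020418772

1020418772


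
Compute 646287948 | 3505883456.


0b100110100001011001001001001100 | 0b11010000111101111000100101000000 = 0b11110110111101111001101101001100 = 4143422284

4143422284


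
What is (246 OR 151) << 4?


Step 1: 246 | 151 = 247
Step 2: 247 << 4 = 3952

3952


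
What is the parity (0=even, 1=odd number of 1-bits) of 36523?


0b1000111010101011 has 9 ones => parity 1

1


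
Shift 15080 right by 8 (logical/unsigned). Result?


0b11101011101000 >> 8 = 0b111010 = 58

58


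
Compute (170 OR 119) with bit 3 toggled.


Step 1: 170 | 119 = 255
Step 2: 255 ^ (1 << 3) = 255 ^ 8 = 247

247


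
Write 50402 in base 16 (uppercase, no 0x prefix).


50402 = C4E2 hex

C4E2


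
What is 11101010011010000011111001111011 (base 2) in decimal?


11101010011010000011111001111011 in decimal = 3932700283

3932700283


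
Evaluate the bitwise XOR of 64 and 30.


0b1000000 ^ 0b11110 = 0b1011110 = 94

94


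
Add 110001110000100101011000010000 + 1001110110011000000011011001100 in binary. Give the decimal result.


110001110000100101011000010000 + 1001110110011000000011011001100 = 10000000100011100101110011011100 = 2156813532

2156813532


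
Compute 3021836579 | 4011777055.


0b10110100000111011001000100100011 | 0b11101111000111101101110000011111 = 0b11111111000111111101110100111111 = 4280278335

4280278335


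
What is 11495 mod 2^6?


11495 & 63 = 39

39


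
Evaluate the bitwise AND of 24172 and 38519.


0b101111001101100 & 0b1001011001110111 = 0b1011001100100 = 5732

5732


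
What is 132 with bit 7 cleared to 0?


132 & ~(1 << 7) = 4

4


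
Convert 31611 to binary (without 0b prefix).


31611 = 111101101111011 in binary

111101101111011


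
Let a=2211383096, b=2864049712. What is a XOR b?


2211383096 ^ 2864049712 = 695920904

695920904


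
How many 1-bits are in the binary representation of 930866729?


0b110111011110111110011000101001 has 19 set bits

19


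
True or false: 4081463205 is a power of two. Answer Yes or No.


0b11110011010001100010111110100101. Multiple bits set => No

No


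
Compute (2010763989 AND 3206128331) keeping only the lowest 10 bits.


Step 1: 2010763989 & 3206128331 = 924418753
Step 2: 924418753 & 1023 = 705

705


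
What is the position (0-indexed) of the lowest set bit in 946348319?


0b111000011010000010000100011111. Lowest set bit at position 0

0


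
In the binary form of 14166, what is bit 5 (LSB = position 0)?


0b11011101010110, position 5 = 0

0


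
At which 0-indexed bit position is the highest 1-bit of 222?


0b11011110. Highest set bit at position 7

7


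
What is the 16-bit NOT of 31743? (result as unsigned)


~0b111101111111111 = 0b1000010000000000 = 33792 (16-bit unsigned)

33792


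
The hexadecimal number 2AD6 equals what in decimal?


2AD6 hex = 10966 decimal

10966


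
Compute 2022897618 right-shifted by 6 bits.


0b1111000100100101111011111010010 >> 6 = 0b1111000100100101111011111 = 31607775

31607775


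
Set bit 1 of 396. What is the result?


396 | (1 << 1) = 396 | 2 = 398

398


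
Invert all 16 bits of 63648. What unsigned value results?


63648 ^ 65535 = 1887

1887


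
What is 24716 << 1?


0b110000010001100 << 1 = 0b1100000100011000 = 49432

49432


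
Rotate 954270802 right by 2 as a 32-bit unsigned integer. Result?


Rotate 0b111000111000010000010001010010 right by 2 (32-bit) = 0b10001110001110000100000100010100 = 2386051348

2386051348


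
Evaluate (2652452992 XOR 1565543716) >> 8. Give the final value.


Step 1: 2652452992 ^ 1565543716 = 3276371364
Step 2: 3276371364 >> 8 = 12798325

12798325


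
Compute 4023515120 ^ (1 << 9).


4023515120 ^ (1 << 9) = 4023515120 ^ 512 = 4023514608

4023514608


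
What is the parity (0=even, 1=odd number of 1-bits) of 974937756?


0b111010000111000101111010011100 has 16 ones => parity 0

0


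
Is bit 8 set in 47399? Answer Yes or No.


0b1011100100100111, bit 8 = 1. Yes

Yes


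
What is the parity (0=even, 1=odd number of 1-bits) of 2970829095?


0b10110001000100110100000100100111 has 13 ones => parity 1

1


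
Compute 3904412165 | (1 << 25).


3904412165 | (1 << 25) = 3904412165 | 33554432 = 3937966597

3937966597


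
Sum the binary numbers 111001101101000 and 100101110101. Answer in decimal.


111001101101000 + 100101110101 = 111110011011101 = 31965

31965


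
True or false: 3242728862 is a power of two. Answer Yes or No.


0b11000001010010000001110110011110. Multiple bits set => No

No


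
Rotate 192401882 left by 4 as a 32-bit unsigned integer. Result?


Rotate 0b1011011101111101000111011010 left by 4 (32-bit) = 0b10110111011111010001110110100000 = 3078430112

3078430112


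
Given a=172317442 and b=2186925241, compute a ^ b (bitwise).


172317442 ^ 2186925241 = 2283573179

2283573179


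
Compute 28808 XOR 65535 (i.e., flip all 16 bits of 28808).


28808 ^ 65535 = 36727

36727


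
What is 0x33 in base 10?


33 hex = 51 decimal

51


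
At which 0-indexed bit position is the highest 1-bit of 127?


0b1111111. Highest set bit at position 6

6


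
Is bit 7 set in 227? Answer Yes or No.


0b11100011, bit 7 = 1. Yes

Yes


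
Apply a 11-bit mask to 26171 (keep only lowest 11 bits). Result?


26171 & 2047 = 1595

1595


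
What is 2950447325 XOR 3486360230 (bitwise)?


0b10101111110111000100000011011101 ^ 0b11001111110011011010001010100110 = 0b1100000000100011110001001111011 = 1611784827

1611784827


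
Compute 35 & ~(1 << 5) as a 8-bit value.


35 & ~(1 << 5) = 3

3


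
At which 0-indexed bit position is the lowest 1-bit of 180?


0b10110100. Lowest set bit at position 2

2


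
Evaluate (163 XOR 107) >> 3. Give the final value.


Step 1: 163 ^ 107 = 200
Step 2: 200 >> 3 = 25

25
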